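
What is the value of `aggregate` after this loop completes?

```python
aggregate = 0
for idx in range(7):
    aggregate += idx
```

Sum of 0 to 6 = 21
`aggregate` takes the values: 0 → 1 → 3 → 6 → 10 → 15 → 21

Answer: 21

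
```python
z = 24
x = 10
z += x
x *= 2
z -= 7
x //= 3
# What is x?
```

Trace:
`z = 24` → z = 24
`x = 10` → x = 10
`z += x` → z = 34
`x *= 2` → x = 20
`z -= 7` → z = 27
`x //= 3` → x = 6
So x = 6

Answer: 6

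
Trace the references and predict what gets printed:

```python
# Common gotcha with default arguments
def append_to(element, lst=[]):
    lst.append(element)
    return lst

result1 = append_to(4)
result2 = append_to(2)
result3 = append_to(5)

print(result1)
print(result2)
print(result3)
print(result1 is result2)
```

Key concept: mutable default argument gotcha.
Step by step:
`result1 = append_to(4)` → result1 = [4]
`result2 = append_to(2)` → result1 = [4, 2] (same object as result2); result2 = [4, 2] (same object as result1)
`result3 = append_to(5)` → result1 = [4, 2, 5] (same object as result2, result3); result2 = [4, 2, 5] (same object as result1, result3); result3 = [4, 2, 5] (same object as result1, result2)
`print(result1)` → prints [4, 2, 5]
`print(result2)` → prints [4, 2, 5]
`print(result3)` → prints [4, 2, 5]
`print(result1 is result2)` → prints True

Answer:
[4, 2, 5]
[4, 2, 5]
[4, 2, 5]
True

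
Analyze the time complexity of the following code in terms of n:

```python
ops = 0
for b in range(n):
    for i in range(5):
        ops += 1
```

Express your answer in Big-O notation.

Each loop level contributes: n × 1. Multiplying the contributions gives O(n).

Answer: O(n)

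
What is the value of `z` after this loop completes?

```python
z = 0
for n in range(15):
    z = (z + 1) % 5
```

Increment mod 5, 15 times = 0
`z` takes the values: 0 → 1 → 2 → 3 → 4 → 0 → 1 → 2 → 3 → 4 → 0 → 1 → 2 → 3 → 4 → 0

Answer: 0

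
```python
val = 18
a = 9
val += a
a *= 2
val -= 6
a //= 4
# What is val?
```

Trace:
`val = 18` → val = 18
`a = 9` → a = 9
`val += a` → val = 27
`a *= 2` → a = 18
`val -= 6` → val = 21
`a //= 4` → a = 4
So val = 21

Answer: 21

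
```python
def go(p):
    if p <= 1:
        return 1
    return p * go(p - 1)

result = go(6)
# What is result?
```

go(6) = 6 * 5 * 4 * 3 * 2 * 1 = 720

Answer: 720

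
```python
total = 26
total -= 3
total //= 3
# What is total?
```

Trace:
`total = 26` → total = 26
`total -= 3` → total = 23
`total //= 3` → total = 7
So total = 7

Answer: 7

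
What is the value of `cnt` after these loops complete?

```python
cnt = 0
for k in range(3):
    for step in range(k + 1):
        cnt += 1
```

Triangle: 1 + 2 + ... + 3
`cnt` takes the values: 0 → 1 → 2 → 3 → 4 → 5 → 6

Answer: 6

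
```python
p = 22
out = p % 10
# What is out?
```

Trace:
`p = 22` → p = 22
`out = p % 10` → out = 2
So out = 2

Answer: 2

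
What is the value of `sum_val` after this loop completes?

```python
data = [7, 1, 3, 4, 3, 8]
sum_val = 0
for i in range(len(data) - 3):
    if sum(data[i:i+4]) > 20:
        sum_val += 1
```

Count windows with sum > 20
`sum_val` takes the values: 0

Answer: 0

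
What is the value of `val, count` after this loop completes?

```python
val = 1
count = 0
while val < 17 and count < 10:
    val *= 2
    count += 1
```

Double until >= 17 or 10 iterations
`val, count` takes the values: (1, 0) → (2, 0) → (2, 1) → (4, 1) → (4, 2) → (8, 2) → (8, 3) → (16, 3) → (16, 4) → (32, 4) → (32, 5)

Answer: 32, 5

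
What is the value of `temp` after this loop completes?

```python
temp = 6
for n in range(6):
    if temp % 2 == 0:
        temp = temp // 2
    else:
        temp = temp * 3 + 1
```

Collatz-style transformation from 6
`temp` takes the values: 6 → 3 → 10 → 5 → 16 → 8 → 4

Answer: 4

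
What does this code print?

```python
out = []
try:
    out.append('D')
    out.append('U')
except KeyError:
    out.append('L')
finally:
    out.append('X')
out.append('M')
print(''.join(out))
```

Execution trace: 'D' (try body) → 'U' (try body, no exception) → 'X' (finally) → 'M' (after the try/except). Output: DUXM

Answer: DUXM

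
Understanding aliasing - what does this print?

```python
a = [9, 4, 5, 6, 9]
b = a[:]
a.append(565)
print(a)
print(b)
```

Key concept: slice [:] creates copy.
Step by step:
`a = [9, 4, 5, 6, 9]` → a = [9, 4, 5, 6, 9]
`b = a[:]` → b = [9, 4, 5, 6, 9]
`a.append(565)` → a = [9, 4, 5, 6, 9, 565]
`print(a)` → prints [9, 4, 5, 6, 9, 565]
`print(b)` → prints [9, 4, 5, 6, 9]

Answer:
[9, 4, 5, 6, 9, 565]
[9, 4, 5, 6, 9]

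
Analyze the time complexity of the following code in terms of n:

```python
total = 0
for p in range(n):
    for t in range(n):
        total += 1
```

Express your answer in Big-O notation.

Each loop level contributes: n × n. Multiplying the contributions gives O(n^2).

Answer: O(n^2)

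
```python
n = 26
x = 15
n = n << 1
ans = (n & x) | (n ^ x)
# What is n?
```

Trace:
`n = 26` → n = 26
`x = 15` → x = 15
`n = n << 1` → n = 52
`ans = (n & x) | (n ^ x)` → ans = 63
So n = 52

Answer: 52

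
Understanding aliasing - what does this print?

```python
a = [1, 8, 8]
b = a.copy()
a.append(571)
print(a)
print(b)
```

Key concept: list.copy() creates independent copy.
Step by step:
`a = [1, 8, 8]` → a = [1, 8, 8]
`b = a.copy()` → b = [1, 8, 8]
`a.append(571)` → a = [1, 8, 8, 571]
`print(a)` → prints [1, 8, 8, 571]
`print(b)` → prints [1, 8, 8]

Answer:
[1, 8, 8, 571]
[1, 8, 8]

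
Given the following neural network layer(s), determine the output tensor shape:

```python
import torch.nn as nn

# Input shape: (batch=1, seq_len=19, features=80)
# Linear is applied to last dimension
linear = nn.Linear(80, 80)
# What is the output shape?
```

Input: (1, 19, 80) -> Output: (1, 19, 80)

Answer: (1, 19, 80)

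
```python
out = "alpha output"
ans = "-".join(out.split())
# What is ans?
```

Trace:
`out = "alpha output"` → out = 'alpha output'
`ans = "-".join(out.split())` → ans = 'alpha-output'
So ans = 'alpha-output'

Answer: 'alpha-output'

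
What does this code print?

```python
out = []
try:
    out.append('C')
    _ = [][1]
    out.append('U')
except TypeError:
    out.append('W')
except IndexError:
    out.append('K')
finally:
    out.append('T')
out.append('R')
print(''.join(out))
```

Execution trace: 'C' (try body) → 'K' (except IndexError) → 'T' (finally) → 'R' (after the try/except). Output: CKTR

Answer: CKTR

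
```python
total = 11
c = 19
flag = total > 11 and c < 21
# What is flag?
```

Trace:
`total = 11` → total = 11
`c = 19` → c = 19
`flag = total > 11 and c < 21` → flag = False
So flag = False

Answer: False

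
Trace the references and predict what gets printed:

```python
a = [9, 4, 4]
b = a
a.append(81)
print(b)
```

Key concept: basic list aliasing.
Step by step:
`a = [9, 4, 4]` → a = [9, 4, 4]
`b = a` → b = [9, 4, 4] (same object as a)
`a.append(81)` → a = [9, 4, 4, 81] (same object as b); b = [9, 4, 4, 81] (same object as a)
`print(b)` → prints [9, 4, 4, 81]

Answer: [9, 4, 4, 81]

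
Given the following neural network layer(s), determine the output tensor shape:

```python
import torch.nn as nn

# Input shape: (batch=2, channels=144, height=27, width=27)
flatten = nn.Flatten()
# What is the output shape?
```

Input: (2, 144, 27, 27) -> Output: (2, 104976)

Answer: (2, 104976)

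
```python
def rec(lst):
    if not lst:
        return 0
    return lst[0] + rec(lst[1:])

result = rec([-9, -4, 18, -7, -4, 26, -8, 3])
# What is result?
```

(-9) + (-4) + 18 + (-7) + (-4) + 26 + (-8) + 3 + 0 = 15

Answer: 15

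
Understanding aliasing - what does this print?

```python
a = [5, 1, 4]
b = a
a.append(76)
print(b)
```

Key concept: basic list aliasing.
Step by step:
`a = [5, 1, 4]` → a = [5, 1, 4]
`b = a` → b = [5, 1, 4] (same object as a)
`a.append(76)` → a = [5, 1, 4, 76] (same object as b); b = [5, 1, 4, 76] (same object as a)
`print(b)` → prints [5, 1, 4, 76]

Answer: [5, 1, 4, 76]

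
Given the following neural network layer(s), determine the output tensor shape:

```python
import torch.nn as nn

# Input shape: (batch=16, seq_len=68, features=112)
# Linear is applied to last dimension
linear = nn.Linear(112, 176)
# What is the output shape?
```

Input: (16, 68, 112) -> Output: (16, 68, 176)

Answer: (16, 68, 176)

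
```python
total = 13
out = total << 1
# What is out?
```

Trace:
`total = 13` → total = 13
`out = total << 1` → out = 26
So out = 26

Answer: 26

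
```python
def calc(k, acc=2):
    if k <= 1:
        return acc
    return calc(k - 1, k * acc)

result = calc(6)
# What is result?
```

Accumulator trace (n, acc): (6, 2) -> (5, 12) -> (4, 60) -> (3, 240) -> (2, 720) -> (1, 1440) -> return 1440

Answer: 1440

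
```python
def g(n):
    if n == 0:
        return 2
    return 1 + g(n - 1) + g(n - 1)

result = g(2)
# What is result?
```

g(n) = 1 + 2·g(n-1), g(0)=2. Closed form: (2+1)·2^2 - 1 = 11.

Answer: 11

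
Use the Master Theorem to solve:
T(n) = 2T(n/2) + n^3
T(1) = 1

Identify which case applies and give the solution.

a=2, b=2, f(n)=n^3. log_2(2) = 1. Since c=3 > 1 and the regularity condition holds (2(n/2)^3 = (2/2^3)n^3 with 2/2^3 < 1), Case 3 applies: T(n) = Θ(f(n)) = O(n^3).

Answer: O(n^3) - Case 3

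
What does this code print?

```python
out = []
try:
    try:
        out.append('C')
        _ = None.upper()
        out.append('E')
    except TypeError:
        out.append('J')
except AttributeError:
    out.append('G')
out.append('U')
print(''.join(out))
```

Execution trace: 'C' (inner try body) → 'G' (outer except AttributeError) → 'U' (after the try/except). Output: CGU

Answer: CGU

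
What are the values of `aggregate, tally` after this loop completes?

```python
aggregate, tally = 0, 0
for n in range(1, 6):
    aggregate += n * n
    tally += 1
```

Sum of squares and count
`aggregate, tally` takes the values: (0, 0) → (1, 0) → (1, 1) → (5, 1) → (5, 2) → (14, 2) → (14, 3) → (30, 3) → (30, 4) → (55, 4) → (55, 5)

Answer: 55, 5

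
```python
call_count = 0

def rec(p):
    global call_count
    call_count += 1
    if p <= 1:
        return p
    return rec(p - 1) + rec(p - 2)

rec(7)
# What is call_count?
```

Calls(p) = 1 + Calls(p-1) + Calls(p-2); Calls(0)=Calls(1)=1. For p=7 this gives 41.

Answer: 41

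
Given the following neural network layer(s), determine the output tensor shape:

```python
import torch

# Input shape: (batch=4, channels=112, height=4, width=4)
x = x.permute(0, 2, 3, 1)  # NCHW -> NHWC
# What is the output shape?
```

Input: (4, 112, 4, 4) -> Output: (4, 4, 4, 112)

Answer: (4, 4, 4, 112)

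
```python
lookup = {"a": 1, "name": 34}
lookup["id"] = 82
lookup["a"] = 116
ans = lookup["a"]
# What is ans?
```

Trace:
`lookup = {"a": 1, "name": 34}` → lookup = {'a': 1, 'name': 34}
`lookup["id"] = 82` → lookup = {'a': 1, 'name': 34, 'id': 82}
`lookup["a"] = 116` → lookup = {'a': 116, 'name': 34, 'id': 82}
`ans = lookup["a"]` → ans = 116
So ans = 116

Answer: 116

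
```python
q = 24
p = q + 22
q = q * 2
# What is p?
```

Trace:
`q = 24` → q = 24
`p = q + 22` → p = 46
`q = q * 2` → q = 48
So p = 46

Answer: 46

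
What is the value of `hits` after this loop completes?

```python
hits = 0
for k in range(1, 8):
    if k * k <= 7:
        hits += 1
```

Count numbers where k² ≤ 7
`hits` takes the values: 0 → 1 → 2

Answer: 2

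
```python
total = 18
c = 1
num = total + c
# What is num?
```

Trace:
`total = 18` → total = 18
`c = 1` → c = 1
`num = total + c` → num = 19
So num = 19

Answer: 19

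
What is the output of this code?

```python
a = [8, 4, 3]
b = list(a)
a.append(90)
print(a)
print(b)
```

Key concept: list() constructor creates copy.
Step by step:
`a = [8, 4, 3]` → a = [8, 4, 3]
`b = list(a)` → b = [8, 4, 3]
`a.append(90)` → a = [8, 4, 3, 90]
`print(a)` → prints [8, 4, 3, 90]
`print(b)` → prints [8, 4, 3]

Answer:
[8, 4, 3, 90]
[8, 4, 3]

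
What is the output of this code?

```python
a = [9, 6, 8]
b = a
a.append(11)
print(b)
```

Key concept: basic list aliasing.
Step by step:
`a = [9, 6, 8]` → a = [9, 6, 8]
`b = a` → b = [9, 6, 8] (same object as a)
`a.append(11)` → a = [9, 6, 8, 11] (same object as b); b = [9, 6, 8, 11] (same object as a)
`print(b)` → prints [9, 6, 8, 11]

Answer: [9, 6, 8, 11]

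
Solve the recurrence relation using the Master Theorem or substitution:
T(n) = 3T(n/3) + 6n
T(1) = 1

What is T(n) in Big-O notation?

By Master Theorem: a=3, b=3, f(n)=6n. Since log_3(3) = 1 and f(n) = Θ(n^1), Case 2 applies. T(n) = O(n log n).

Answer: O(n log n)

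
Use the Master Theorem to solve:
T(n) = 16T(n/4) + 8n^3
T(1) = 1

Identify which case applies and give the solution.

a=16, b=4, f(n)=8n^3. log_4(16) = 2. Since c=3 > 2 and the regularity condition holds (16(n/4)^3 = (16/4^3)n^3 with 16/4^3 < 1), Case 3 applies: T(n) = Θ(f(n)) = O(n^3).

Answer: O(n^3) - Case 3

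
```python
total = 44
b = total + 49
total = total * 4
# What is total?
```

Trace:
`total = 44` → total = 44
`b = total + 49` → b = 93
`total = total * 4` → total = 176
So total = 176

Answer: 176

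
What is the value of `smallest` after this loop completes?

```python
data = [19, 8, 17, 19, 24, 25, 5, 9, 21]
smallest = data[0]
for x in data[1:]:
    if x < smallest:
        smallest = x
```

Minimum of [19, 8, 17, 19, 24, 25, 5, 9, 21]
`smallest` takes the values: 19 → 8 → 5

Answer: 5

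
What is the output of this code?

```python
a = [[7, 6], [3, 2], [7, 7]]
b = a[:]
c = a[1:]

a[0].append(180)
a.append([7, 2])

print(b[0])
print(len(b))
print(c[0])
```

Key concept: slice with nested mutation.
Step by step:
`a = [[7, 6], [3, 2], [7, 7]]` → a = [[7, 6], [3, 2], [7, 7]]
`b = a[:]` → b = [[7, 6], [3, 2], [7, 7]]
`c = a[1:]` → c = [[3, 2], [7, 7]]
`a[0].append(180)` → a = [[7, 6, 180], [3, 2], [7, 7]]; b = [[7, 6, 180], [3, 2], [7, 7]]
`a.append([7, 2])` → a = [[7, 6, 180], [3, 2], [7, 7], [7, 2]]
`print(b[0])` → prints [7, 6, 180]
`print(len(b))` → prints 3
`print(c[0])` → prints [3, 2]

Answer:
[7, 6, 180]
3
[3, 2]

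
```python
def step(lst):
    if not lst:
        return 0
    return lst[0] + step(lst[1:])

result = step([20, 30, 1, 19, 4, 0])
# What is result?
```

20 + 30 + 1 + 19 + 4 + 0 + 0 = 74

Answer: 74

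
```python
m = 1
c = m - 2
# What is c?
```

Trace:
`m = 1` → m = 1
`c = m - 2` → c = -1
So c = -1

Answer: -1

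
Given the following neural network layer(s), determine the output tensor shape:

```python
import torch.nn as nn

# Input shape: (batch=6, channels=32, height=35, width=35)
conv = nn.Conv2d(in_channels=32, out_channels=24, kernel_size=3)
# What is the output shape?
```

Input: (6, 32, 35, 35) -> Output: (6, 24, 33, 33)

Answer: (6, 24, 33, 33)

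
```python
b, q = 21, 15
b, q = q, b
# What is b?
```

Trace:
`b, q = 21, 15` → b = 21; q = 15
`b, q = q, b` → b = 15; q = 21
So b = 15

Answer: 15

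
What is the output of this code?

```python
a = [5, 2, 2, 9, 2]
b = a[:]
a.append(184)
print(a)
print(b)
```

Key concept: slice [:] creates copy.
Step by step:
`a = [5, 2, 2, 9, 2]` → a = [5, 2, 2, 9, 2]
`b = a[:]` → b = [5, 2, 2, 9, 2]
`a.append(184)` → a = [5, 2, 2, 9, 2, 184]
`print(a)` → prints [5, 2, 2, 9, 2, 184]
`print(b)` → prints [5, 2, 2, 9, 2]

Answer:
[5, 2, 2, 9, 2, 184]
[5, 2, 2, 9, 2]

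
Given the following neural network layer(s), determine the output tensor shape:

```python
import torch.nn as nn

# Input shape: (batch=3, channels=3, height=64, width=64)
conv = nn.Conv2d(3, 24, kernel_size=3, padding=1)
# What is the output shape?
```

Input: (3, 3, 64, 64) -> Output: (3, 24, 64, 64)

Answer: (3, 24, 64, 64)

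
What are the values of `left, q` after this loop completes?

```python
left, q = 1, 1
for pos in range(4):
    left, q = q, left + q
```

Fibonacci: after 4 iterations
`left, q` takes the values: (1, 1) → (1, 2) → (2, 3) → (3, 5) → (5, 8)

Answer: 5, 8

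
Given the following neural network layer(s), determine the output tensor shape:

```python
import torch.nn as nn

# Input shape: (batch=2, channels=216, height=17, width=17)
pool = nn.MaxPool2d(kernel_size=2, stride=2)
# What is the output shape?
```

Input: (2, 216, 17, 17) -> Output: (2, 216, 8, 8)

Answer: (2, 216, 8, 8)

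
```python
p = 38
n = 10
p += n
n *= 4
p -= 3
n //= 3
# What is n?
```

Trace:
`p = 38` → p = 38
`n = 10` → n = 10
`p += n` → p = 48
`n *= 4` → n = 40
`p -= 3` → p = 45
`n //= 3` → n = 13
So n = 13

Answer: 13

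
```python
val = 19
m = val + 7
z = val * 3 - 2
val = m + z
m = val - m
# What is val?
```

Trace:
`val = 19` → val = 19
`m = val + 7` → m = 26
`z = val * 3 - 2` → z = 55
`val = m + z` → val = 81
`m = val - m` → m = 55
So val = 81

Answer: 81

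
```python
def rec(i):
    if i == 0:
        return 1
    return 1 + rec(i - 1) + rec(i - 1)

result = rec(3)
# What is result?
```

rec(i) = 1 + 2·rec(i-1), rec(0)=1. Closed form: (1+1)·2^3 - 1 = 15.

Answer: 15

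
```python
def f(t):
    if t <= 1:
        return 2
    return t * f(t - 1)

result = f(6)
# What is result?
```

f(6) = 6 * 5 * 4 * 3 * 2 * 2 = 1440

Answer: 1440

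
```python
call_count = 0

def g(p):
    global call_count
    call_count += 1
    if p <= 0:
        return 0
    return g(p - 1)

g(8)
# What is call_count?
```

Linear recursion stepping by 1: 9 calls from p=8 down to ≤0.

Answer: 9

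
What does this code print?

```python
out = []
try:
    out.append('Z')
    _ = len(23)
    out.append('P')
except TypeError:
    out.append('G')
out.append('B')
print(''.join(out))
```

Execution trace: 'Z' (try body) → 'G' (except TypeError) → 'B' (after the try/except). Output: ZGB

Answer: ZGB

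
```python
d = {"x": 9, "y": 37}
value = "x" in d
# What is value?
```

Trace:
`d = {"x": 9, "y": 37}` → d = {'x': 9, 'y': 37}
`value = "x" in d` → value = True
So value = True

Answer: True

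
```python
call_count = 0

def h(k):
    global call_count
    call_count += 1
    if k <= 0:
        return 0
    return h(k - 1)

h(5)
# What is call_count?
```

Linear recursion stepping by 1: 6 calls from k=5 down to ≤0.

Answer: 6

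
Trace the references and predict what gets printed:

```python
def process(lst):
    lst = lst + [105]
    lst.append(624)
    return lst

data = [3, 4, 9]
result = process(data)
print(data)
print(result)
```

Key concept: rebinding parameter vs mutation.
Step by step:
`data = [3, 4, 9]` → data = [3, 4, 9]
`result = process(data)` → result = [3, 4, 9, 105, 624]
`print(data)` → prints [3, 4, 9]
`print(result)` → prints [3, 4, 9, 105, 624]

Answer:
[3, 4, 9]
[3, 4, 9, 105, 624]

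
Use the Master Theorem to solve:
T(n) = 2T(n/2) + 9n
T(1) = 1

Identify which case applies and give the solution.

a=2, b=2, f(n)=9n. log_2(2) = 1. Since c=1 = 1, Case 2 applies: T(n) = Θ(n^log_b(a) · log n) = O(n log n).

Answer: O(n log n) - Case 2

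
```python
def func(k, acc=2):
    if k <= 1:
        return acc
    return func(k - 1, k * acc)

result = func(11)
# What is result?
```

Accumulator trace (n, acc): (11, 2) -> (10, 22) -> (9, 220) -> (8, 1980) -> (7, 15840) -> (6, 110880) -> (5, 665280) -> (4, 3326400) -> (3, 13305600) -> (2, 39916800) -> (1, 79833600) -> return 79833600

Answer: 79833600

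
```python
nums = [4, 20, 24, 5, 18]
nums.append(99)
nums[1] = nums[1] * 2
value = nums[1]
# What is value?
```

Trace:
`nums = [4, 20, 24, 5, 18]` → nums = [4, 20, 24, 5, 18]
`nums.append(99)` → nums = [4, 20, 24, 5, 18, 99]
`nums[1] = nums[1] * 2` → nums = [4, 40, 24, 5, 18, 99]
`value = nums[1]` → value = 40
So value = 40

Answer: 40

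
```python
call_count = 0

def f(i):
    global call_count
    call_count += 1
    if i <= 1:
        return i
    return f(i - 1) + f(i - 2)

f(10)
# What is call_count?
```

Calls(i) = 1 + Calls(i-1) + Calls(i-2); Calls(0)=Calls(1)=1. For i=10 this gives 177.

Answer: 177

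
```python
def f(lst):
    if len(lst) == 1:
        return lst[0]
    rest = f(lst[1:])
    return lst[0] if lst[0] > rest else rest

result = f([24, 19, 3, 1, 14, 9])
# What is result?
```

Recursive max over [24, 19, 3, 1, 14, 9] = 24

Answer: 24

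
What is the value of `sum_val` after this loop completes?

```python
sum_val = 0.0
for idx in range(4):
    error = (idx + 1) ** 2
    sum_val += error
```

Sum of squared losses 1² + 2² + ... + 4²
`sum_val` takes the values: 0.0 → 1.0 → 5.0 → 14.0 → 30.0

Answer: 30.0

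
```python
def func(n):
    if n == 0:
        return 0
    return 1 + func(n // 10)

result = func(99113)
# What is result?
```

Count of digits of 99113: 5

Answer: 5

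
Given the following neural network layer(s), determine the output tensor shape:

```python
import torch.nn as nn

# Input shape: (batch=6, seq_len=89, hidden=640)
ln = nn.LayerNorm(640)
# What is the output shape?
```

Input: (6, 89, 640) -> Output: (6, 89, 640)

Answer: (6, 89, 640)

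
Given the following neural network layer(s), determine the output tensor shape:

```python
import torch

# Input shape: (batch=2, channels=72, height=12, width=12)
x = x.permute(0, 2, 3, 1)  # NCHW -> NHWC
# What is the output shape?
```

Input: (2, 72, 12, 12) -> Output: (2, 12, 12, 72)

Answer: (2, 12, 12, 72)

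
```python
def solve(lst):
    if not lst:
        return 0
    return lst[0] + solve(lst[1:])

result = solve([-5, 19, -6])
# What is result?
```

(-5) + 19 + (-6) + 0 = 8

Answer: 8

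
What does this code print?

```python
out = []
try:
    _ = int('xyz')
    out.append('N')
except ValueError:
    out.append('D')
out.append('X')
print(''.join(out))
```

Execution trace: 'D' (except ValueError) → 'X' (after the try/except). Output: DX

Answer: DX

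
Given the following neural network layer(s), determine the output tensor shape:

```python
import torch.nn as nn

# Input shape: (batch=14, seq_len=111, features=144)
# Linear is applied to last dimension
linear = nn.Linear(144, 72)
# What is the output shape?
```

Input: (14, 111, 144) -> Output: (14, 111, 72)

Answer: (14, 111, 72)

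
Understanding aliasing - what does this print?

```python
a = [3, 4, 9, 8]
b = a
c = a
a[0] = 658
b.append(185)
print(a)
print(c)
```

Key concept: multiple aliases.
Step by step:
`a = [3, 4, 9, 8]` → a = [3, 4, 9, 8]
`b = a` → b = [3, 4, 9, 8] (same object as a)
`c = a` → c = [3, 4, 9, 8] (same object as a, b)
`a[0] = 658` → a = [658, 4, 9, 8] (same object as b, c); b = [658, 4, 9, 8] (same object as a, c); c = [658, 4, 9, 8] (same object as a, b)
`b.append(185)` → a = [658, 4, 9, 8, 185] (same object as b, c); b = [658, 4, 9, 8, 185] (same object as a, c); c = [658, 4, 9, 8, 185] (same object as a, b)
`print(a)` → prints [658, 4, 9, 8, 185]
`print(c)` → prints [658, 4, 9, 8, 185]

Answer:
[658, 4, 9, 8, 185]
[658, 4, 9, 8, 185]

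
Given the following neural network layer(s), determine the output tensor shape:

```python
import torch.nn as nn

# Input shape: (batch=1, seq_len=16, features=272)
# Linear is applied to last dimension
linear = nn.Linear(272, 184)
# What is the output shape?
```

Input: (1, 16, 272) -> Output: (1, 16, 184)

Answer: (1, 16, 184)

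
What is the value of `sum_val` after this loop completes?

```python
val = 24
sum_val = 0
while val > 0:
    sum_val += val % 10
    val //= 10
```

Sum digits of 24
`sum_val` takes the values: 0 → 4 → 6

Answer: 6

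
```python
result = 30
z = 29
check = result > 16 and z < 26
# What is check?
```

Trace:
`result = 30` → result = 30
`z = 29` → z = 29
`check = result > 16 and z < 26` → check = False
So check = False

Answer: False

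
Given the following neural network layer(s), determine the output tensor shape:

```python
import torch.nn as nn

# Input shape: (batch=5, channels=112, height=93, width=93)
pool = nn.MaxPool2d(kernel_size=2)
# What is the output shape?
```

Input: (5, 112, 93, 93) -> Output: (5, 112, 46, 46)

Answer: (5, 112, 46, 46)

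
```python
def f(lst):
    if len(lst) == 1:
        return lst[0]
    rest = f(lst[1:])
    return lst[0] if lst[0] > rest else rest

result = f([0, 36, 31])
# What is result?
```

Recursive max over [0, 36, 31] = 36

Answer: 36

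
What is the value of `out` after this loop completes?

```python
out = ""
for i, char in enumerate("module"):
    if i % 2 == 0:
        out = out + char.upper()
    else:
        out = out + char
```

Uppercase even positions in 'module'
`out` takes the values: "" → "M" → "Mo" → "MoD" → "MoDu" → "MoDuL" → "MoDuLe"

Answer: "MoDuLe"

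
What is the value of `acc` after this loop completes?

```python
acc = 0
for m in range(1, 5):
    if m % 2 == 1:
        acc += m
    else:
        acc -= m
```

Add odd, subtract even
`acc` takes the values: 0 → 1 → -1 → 2 → -2

Answer: -2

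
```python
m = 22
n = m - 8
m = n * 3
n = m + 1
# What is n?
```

Trace:
`m = 22` → m = 22
`n = m - 8` → n = 14
`m = n * 3` → m = 42
`n = m + 1` → n = 43
So n = 43

Answer: 43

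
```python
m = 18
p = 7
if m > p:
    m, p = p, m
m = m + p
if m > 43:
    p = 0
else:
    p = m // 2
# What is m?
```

Trace:
`m = 18` → m = 18
`p = 7` → p = 7
`if m > p: ...` → m > p is True → m = 7; p = 18
`m = m + p` → m = 25
`if m > 43: ...` → m > 43 is False, take else branch → p = 12
So m = 25

Answer: 25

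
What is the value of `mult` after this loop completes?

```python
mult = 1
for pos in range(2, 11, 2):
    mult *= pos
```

Product of even numbers 2 to 10
`mult` takes the values: 1 → 2 → 8 → 48 → 384 → 3840

Answer: 3840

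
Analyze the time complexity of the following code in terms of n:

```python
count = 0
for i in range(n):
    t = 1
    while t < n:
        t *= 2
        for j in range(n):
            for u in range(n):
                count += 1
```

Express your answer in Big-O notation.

Each loop level contributes: n × log n × n × n. Multiplying the contributions gives O(n^3 log n).

Answer: O(n^3 log n)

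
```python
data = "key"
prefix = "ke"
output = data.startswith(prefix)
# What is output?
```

Trace:
`data = "key"` → data = 'key'
`prefix = "ke"` → prefix = 'ke'
`output = data.startswith(prefix)` → output = True
So output = True

Answer: True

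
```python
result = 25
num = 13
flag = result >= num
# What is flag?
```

Trace:
`result = 25` → result = 25
`num = 13` → num = 13
`flag = result >= num` → flag = True
So flag = True

Answer: True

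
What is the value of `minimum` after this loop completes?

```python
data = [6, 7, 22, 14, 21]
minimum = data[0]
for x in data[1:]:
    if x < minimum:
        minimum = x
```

Minimum of [6, 7, 22, 14, 21]
`minimum` takes the values: 6

Answer: 6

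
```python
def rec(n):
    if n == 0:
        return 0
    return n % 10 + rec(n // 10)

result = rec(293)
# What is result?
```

Sum of digits of 293: 3 + 9 + 2 = 14

Answer: 14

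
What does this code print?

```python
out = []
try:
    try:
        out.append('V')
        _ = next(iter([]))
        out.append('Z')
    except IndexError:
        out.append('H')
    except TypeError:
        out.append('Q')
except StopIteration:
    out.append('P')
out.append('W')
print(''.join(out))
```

Execution trace: 'V' (try body) → 'P' (outer except StopIteration) → 'W' (after the try/except). Output: VPW

Answer: VPW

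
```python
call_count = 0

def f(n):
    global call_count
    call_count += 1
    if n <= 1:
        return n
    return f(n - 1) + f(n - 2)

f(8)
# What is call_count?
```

Calls(n) = 1 + Calls(n-1) + Calls(n-2); Calls(0)=Calls(1)=1. For n=8 this gives 67.

Answer: 67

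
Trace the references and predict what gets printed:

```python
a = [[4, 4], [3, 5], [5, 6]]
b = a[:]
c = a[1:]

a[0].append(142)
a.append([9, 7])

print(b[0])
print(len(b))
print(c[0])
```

Key concept: slice with nested mutation.
Step by step:
`a = [[4, 4], [3, 5], [5, 6]]` → a = [[4, 4], [3, 5], [5, 6]]
`b = a[:]` → b = [[4, 4], [3, 5], [5, 6]]
`c = a[1:]` → c = [[3, 5], [5, 6]]
`a[0].append(142)` → a = [[4, 4, 142], [3, 5], [5, 6]]; b = [[4, 4, 142], [3, 5], [5, 6]]
`a.append([9, 7])` → a = [[4, 4, 142], [3, 5], [5, 6], [9, 7]]
`print(b[0])` → prints [4, 4, 142]
`print(len(b))` → prints 3
`print(c[0])` → prints [3, 5]

Answer:
[4, 4, 142]
3
[3, 5]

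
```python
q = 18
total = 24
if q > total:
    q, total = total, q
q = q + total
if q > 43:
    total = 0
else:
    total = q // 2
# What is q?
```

Trace:
`q = 18` → q = 18
`total = 24` → total = 24
`if q > total: ...` → q > total is False → no variable changes
`q = q + total` → q = 42
`if q > 43: ...` → q > 43 is False, take else branch → total = 21
So q = 42

Answer: 42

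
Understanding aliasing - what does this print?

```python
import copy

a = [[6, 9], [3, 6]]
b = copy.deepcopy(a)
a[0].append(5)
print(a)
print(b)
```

Key concept: deep copy is fully independent.
Step by step:
`a = [[6, 9], [3, 6]]` → a = [[6, 9], [3, 6]]
`b = copy.deepcopy(a)` → b = [[6, 9], [3, 6]]
`a[0].append(5)` → a = [[6, 9, 5], [3, 6]]
`print(a)` → prints [[6, 9, 5], [3, 6]]
`print(b)` → prints [[6, 9], [3, 6]]

Answer:
[[6, 9, 5], [3, 6]]
[[6, 9], [3, 6]]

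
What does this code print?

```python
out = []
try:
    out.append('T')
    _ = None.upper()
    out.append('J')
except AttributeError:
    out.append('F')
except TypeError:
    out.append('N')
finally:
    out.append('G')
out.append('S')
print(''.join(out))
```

Execution trace: 'T' (try body) → 'F' (except AttributeError) → 'G' (finally) → 'S' (after the try/except). Output: TFGS

Answer: TFGS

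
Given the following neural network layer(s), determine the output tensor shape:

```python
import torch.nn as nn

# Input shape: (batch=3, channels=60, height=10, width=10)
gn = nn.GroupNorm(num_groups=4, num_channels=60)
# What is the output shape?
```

Input: (3, 60, 10, 10) -> Output: (3, 60, 10, 10)

Answer: (3, 60, 10, 10)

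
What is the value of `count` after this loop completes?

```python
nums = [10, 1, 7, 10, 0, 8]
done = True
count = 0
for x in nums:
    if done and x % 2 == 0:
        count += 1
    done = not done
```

Count even values at even positions
`count` takes the values: 0 → 1 → 2

Answer: 2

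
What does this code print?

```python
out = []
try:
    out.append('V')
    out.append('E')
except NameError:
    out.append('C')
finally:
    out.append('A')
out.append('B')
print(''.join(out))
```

Execution trace: 'V' (try body) → 'E' (try body, no exception) → 'A' (finally) → 'B' (after the try/except). Output: VEAB

Answer: VEAB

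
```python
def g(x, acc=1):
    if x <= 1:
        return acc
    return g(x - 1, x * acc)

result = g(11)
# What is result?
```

Accumulator trace (n, acc): (11, 1) -> (10, 11) -> (9, 110) -> (8, 990) -> (7, 7920) -> (6, 55440) -> (5, 332640) -> (4, 1663200) -> (3, 6652800) -> (2, 19958400) -> (1, 39916800) -> return 39916800

Answer: 39916800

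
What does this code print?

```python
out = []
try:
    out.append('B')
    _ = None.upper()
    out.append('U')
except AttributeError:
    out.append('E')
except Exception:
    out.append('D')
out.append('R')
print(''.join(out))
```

Execution trace: 'B' (try body) → 'E' (except AttributeError) → 'R' (after the try/except). Output: BER

Answer: BER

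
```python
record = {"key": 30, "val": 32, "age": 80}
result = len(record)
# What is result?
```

Trace:
`record = {"key": 30, "val": 32, "age": 80}` → record = {'key': 30, 'val': 32, 'age': 80}
`result = len(record)` → result = 3
So result = 3

Answer: 3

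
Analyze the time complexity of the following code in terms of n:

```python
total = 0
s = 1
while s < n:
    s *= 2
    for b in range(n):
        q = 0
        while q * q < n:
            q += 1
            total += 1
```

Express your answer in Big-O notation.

Each loop level contributes: log n × n × √n. Multiplying the contributions gives O(n√n log n).

Answer: O(n√n log n)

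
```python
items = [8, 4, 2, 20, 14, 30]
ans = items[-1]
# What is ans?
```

Trace:
`items = [8, 4, 2, 20, 14, 30]` → items = [8, 4, 2, 20, 14, 30]
`ans = items[-1]` → ans = 30
So ans = 30

Answer: 30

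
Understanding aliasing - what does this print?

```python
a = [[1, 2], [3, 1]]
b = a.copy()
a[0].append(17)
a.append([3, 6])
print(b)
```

Key concept: shallow copy with nested lists.
Step by step:
`a = [[1, 2], [3, 1]]` → a = [[1, 2], [3, 1]]
`b = a.copy()` → b = [[1, 2], [3, 1]]
`a[0].append(17)` → a = [[1, 2, 17], [3, 1]]; b = [[1, 2, 17], [3, 1]]
`a.append([3, 6])` → a = [[1, 2, 17], [3, 1], [3, 6]]
`print(b)` → prints [[1, 2, 17], [3, 1]]

Answer: [[1, 2, 17], [3, 1]]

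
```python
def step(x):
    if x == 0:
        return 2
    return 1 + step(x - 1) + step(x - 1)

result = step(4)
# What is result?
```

step(x) = 1 + 2·step(x-1), step(0)=2. Closed form: (2+1)·2^4 - 1 = 47.

Answer: 47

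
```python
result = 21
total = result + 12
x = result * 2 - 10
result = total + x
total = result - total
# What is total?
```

Trace:
`result = 21` → result = 21
`total = result + 12` → total = 33
`x = result * 2 - 10` → x = 32
`result = total + x` → result = 65
`total = result - total` → total = 32
So total = 32

Answer: 32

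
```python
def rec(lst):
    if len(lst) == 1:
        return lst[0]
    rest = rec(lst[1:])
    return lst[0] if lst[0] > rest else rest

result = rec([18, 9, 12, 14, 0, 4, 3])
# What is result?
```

Recursive max over [18, 9, 12, 14, 0, 4, 3] = 18

Answer: 18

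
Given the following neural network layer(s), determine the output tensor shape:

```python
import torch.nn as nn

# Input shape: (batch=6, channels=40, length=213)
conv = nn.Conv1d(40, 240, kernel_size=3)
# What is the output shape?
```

Input: (6, 40, 213) -> Output: (6, 240, 211)

Answer: (6, 240, 211)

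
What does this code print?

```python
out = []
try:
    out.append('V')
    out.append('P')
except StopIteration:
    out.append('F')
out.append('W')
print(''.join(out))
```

Execution trace: 'V' (try body) → 'P' (try body, no exception) → 'W' (after the try/except). Output: VPW

Answer: VPW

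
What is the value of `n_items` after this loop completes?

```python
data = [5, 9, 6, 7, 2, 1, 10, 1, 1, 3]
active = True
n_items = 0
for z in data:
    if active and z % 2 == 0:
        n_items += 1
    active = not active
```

Count even values at even positions
`n_items` takes the values: 0 → 1 → 2 → 3

Answer: 3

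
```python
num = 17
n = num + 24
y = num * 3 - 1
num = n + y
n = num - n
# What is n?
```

Trace:
`num = 17` → num = 17
`n = num + 24` → n = 41
`y = num * 3 - 1` → y = 50
`num = n + y` → num = 91
`n = num - n` → n = 50
So n = 50

Answer: 50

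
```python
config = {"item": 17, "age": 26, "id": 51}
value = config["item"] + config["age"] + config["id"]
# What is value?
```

Trace:
`config = {"item": 17, "age": 26, "id": 51}` → config = {'item': 17, 'age': 26, 'id': 51}
`value = config["item"] + config["age"] + config["id"]` → value = 94
So value = 94

Answer: 94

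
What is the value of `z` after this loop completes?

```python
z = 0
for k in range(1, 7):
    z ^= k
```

XOR of 1 to 6
`z` takes the values: 0 → 1 → 3 → 0 → 4 → 1 → 7

Answer: 7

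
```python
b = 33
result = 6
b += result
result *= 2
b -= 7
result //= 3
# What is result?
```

Trace:
`b = 33` → b = 33
`result = 6` → result = 6
`b += result` → b = 39
`result *= 2` → result = 12
`b -= 7` → b = 32
`result //= 3` → result = 4
So result = 4

Answer: 4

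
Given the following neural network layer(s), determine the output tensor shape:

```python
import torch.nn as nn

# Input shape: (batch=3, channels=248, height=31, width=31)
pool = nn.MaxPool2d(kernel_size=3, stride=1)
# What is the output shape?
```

Input: (3, 248, 31, 31) -> Output: (3, 248, 29, 29)

Answer: (3, 248, 29, 29)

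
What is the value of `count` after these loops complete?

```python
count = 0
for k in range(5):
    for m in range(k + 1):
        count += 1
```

Triangle: 1 + 2 + ... + 5
`count` takes the values: 0 → 1 → 2 → 3 → 4 → 5 → 6 → 7 → 8 → 9 → 10 → 11 → 12 → 13 → 14 → 15

Answer: 15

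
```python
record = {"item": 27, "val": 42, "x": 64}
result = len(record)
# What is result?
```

Trace:
`record = {"item": 27, "val": 42, "x": 64}` → record = {'item': 27, 'val': 42, 'x': 64}
`result = len(record)` → result = 3
So result = 3

Answer: 3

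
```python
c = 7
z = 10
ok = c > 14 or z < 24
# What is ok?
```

Trace:
`c = 7` → c = 7
`z = 10` → z = 10
`ok = c > 14 or z < 24` → ok = True
So ok = True

Answer: True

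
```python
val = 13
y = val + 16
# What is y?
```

Trace:
`val = 13` → val = 13
`y = val + 16` → y = 29
So y = 29

Answer: 29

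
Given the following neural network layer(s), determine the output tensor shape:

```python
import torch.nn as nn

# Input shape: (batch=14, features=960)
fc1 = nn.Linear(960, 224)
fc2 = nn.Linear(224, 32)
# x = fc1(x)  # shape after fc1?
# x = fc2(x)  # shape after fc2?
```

Input: (14, 960) -> after fc1: (14, 224) -> Output: (14, 32)

Answer: (14, 32)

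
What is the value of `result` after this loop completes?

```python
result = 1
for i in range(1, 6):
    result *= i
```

5! = 120
`result` takes the values: 1 → 2 → 6 → 24 → 120

Answer: 120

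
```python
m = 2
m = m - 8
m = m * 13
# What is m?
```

Trace:
`m = 2` → m = 2
`m = m - 8` → m = -6
`m = m * 13` → m = -78
So m = -78

Answer: -78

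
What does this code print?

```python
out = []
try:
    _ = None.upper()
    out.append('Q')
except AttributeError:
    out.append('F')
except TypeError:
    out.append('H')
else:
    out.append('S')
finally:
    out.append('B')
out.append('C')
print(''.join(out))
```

Execution trace: 'F' (except AttributeError) → 'B' (finally) → 'C' (after the try/except). Output: FBC

Answer: FBC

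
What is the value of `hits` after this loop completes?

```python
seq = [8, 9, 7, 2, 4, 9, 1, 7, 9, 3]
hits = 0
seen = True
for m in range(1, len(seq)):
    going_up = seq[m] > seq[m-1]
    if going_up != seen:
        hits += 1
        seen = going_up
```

Count direction changes in [8, 9, 7, 2, 4, 9, 1, 7, 9, 3]
`hits` takes the values: 0 → 1 → 2 → 3 → 4 → 5

Answer: 5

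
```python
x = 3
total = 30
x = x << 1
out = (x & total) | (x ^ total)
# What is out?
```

Trace:
`x = 3` → x = 3
`total = 30` → total = 30
`x = x << 1` → x = 6
`out = (x & total) | (x ^ total)` → out = 30
So out = 30

Answer: 30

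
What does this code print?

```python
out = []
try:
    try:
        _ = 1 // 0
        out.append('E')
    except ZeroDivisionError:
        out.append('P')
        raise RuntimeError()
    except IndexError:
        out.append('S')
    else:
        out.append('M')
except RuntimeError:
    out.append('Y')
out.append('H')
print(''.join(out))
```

Execution trace: 'P' (inner except ZeroDivisionError) → 'Y' (outer except RuntimeError) → 'H' (after the try/except). Output: PYH

Answer: PYH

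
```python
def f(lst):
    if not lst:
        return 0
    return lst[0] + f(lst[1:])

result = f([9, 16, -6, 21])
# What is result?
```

9 + 16 + (-6) + 21 + 0 = 40

Answer: 40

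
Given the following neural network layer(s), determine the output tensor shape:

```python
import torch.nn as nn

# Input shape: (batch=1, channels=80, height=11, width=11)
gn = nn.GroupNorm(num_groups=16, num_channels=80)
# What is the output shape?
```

Input: (1, 80, 11, 11) -> Output: (1, 80, 11, 11)

Answer: (1, 80, 11, 11)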